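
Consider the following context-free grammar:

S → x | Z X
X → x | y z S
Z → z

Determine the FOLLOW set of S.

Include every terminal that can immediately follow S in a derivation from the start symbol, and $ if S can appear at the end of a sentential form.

We compute FOLLOW(S) using the standard algorithm.
FOLLOW(S) starts with {$}.
FIRST(S) = {x, z}
FIRST(X) = {x, y}
FIRST(Z) = {z}
FOLLOW(S) = {$}
FOLLOW(X) = {$}
FOLLOW(Z) = {x, y}
Therefore, FOLLOW(S) = {$}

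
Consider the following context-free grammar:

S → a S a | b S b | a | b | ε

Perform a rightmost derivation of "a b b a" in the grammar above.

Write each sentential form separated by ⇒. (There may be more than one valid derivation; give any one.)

S ⇒ a S a ⇒ a b S b a ⇒ a b b a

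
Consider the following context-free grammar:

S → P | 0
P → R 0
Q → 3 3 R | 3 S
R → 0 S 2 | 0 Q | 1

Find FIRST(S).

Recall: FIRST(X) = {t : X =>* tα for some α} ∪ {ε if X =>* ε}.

We compute FIRST(S) using the standard algorithm.
FIRST(P) = {0, 1}
FIRST(Q) = {3}
FIRST(R) = {0, 1}
FIRST(S) = {0, 1}
Therefore, FIRST(S) = {0, 1}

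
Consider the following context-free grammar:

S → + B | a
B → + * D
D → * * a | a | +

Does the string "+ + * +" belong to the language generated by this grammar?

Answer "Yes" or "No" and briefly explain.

Yes - a valid derivation exists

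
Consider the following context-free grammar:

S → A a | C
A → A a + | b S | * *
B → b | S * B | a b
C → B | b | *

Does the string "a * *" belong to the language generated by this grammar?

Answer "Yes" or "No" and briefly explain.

No - no valid derivation exists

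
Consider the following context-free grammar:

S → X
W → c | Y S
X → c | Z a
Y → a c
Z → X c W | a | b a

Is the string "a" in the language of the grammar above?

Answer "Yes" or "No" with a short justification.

No - no valid derivation exists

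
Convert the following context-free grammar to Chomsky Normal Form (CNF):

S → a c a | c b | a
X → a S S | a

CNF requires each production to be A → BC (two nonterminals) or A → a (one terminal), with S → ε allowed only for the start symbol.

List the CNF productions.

TA → a; TC → c; TB → b; S → a; X → a; S → TA X0; X0 → TC TA; S → TC TB; X → TA X1; X1 → S S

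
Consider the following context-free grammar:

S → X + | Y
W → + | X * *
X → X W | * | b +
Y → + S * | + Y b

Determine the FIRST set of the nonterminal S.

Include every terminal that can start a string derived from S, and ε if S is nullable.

We compute FIRST(S) using the standard algorithm.
FIRST(S) = {*, +, b}
FIRST(W) = {*, +, b}
FIRST(X) = {*, b}
FIRST(Y) = {+}
Therefore, FIRST(S) = {*, +, b}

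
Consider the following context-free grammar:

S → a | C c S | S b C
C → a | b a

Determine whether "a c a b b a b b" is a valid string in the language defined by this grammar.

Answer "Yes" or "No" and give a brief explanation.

No - no valid derivation exists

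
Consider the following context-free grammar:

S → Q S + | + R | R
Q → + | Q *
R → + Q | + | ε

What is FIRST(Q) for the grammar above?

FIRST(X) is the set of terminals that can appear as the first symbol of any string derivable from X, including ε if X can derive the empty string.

We compute FIRST(Q) using the standard algorithm.
FIRST(Q) = {+}
FIRST(R) = {+, ε}
FIRST(S) = {+, ε}
Therefore, FIRST(Q) = {+}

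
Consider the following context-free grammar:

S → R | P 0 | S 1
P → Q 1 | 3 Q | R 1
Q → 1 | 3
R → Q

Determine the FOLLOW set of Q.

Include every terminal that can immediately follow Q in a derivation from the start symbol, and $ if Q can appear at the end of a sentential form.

We compute FOLLOW(Q) using the standard algorithm.
FOLLOW(S) starts with {$}.
FIRST(P) = {1, 3}
FIRST(Q) = {1, 3}
FIRST(R) = {1, 3}
FIRST(S) = {1, 3}
FOLLOW(P) = {0}
FOLLOW(Q) = {$, 0, 1}
FOLLOW(R) = {$, 1}
FOLLOW(S) = {$, 1}
Therefore, FOLLOW(Q) = {$, 0, 1}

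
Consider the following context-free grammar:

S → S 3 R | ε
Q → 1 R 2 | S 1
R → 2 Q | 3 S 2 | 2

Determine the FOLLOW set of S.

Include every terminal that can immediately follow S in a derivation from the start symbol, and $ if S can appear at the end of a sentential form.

We compute FOLLOW(S) using the standard algorithm.
FOLLOW(S) starts with {$}.
FIRST(Q) = {1, 3}
FIRST(R) = {2, 3}
FIRST(S) = {3, ε}
FOLLOW(Q) = {$, 1, 2, 3}
FOLLOW(R) = {$, 1, 2, 3}
FOLLOW(S) = {$, 1, 2, 3}
Therefore, FOLLOW(S) = {$, 1, 2, 3}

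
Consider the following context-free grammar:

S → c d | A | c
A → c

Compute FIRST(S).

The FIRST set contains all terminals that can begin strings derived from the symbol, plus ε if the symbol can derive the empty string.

We compute FIRST(S) using the standard algorithm.
FIRST(A) = {c}
FIRST(S) = {c}
Therefore, FIRST(S) = {c}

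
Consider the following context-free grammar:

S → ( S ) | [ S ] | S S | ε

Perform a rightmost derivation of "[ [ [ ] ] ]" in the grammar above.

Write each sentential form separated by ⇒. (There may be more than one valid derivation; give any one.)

S ⇒ [ S ] ⇒ [ [ S ] ] ⇒ [ [ [ S ] ] ] ⇒ [ [ [ ] ] ]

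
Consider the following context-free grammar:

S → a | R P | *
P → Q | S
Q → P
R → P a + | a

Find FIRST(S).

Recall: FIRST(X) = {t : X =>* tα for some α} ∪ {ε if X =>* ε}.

We compute FIRST(S) using the standard algorithm.
FIRST(P) = {*, a}
FIRST(Q) = {*, a}
FIRST(R) = {*, a}
FIRST(S) = {*, a}
Therefore, FIRST(S) = {*, a}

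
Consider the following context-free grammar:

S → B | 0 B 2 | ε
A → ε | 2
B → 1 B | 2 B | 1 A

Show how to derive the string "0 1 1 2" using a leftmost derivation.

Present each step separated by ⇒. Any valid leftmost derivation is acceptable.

S ⇒ 0 B 2 ⇒ 0 1 B 2 ⇒ 0 1 1 A 2 ⇒ 0 1 1 2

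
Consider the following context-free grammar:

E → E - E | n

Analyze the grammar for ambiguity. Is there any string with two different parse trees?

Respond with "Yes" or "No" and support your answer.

Yes - the string 'n - n - n - n' has two distinct parse trees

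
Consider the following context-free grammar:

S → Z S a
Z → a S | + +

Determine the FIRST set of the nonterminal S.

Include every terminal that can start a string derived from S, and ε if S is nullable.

We compute FIRST(S) using the standard algorithm.
FIRST(S) = {+, a}
FIRST(Z) = {+, a}
Therefore, FIRST(S) = {+, a}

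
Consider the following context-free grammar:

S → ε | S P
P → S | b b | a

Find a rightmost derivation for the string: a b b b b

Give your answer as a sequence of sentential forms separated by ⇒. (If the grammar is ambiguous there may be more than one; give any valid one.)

S ⇒ S P ⇒ S b b ⇒ S P b b ⇒ S b b b b ⇒ S P b b b b ⇒ S a b b b b ⇒ a b b b b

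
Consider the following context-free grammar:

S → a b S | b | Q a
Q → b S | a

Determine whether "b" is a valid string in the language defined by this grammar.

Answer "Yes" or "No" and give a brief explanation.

Yes - a valid derivation exists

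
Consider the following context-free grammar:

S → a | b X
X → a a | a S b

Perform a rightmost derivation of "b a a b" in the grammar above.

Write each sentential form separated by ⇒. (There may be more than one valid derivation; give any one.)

S ⇒ b X ⇒ b a S b ⇒ b a a b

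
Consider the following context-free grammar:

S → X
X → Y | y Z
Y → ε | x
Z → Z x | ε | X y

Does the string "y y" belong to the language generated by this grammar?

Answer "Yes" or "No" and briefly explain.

Yes - a valid derivation exists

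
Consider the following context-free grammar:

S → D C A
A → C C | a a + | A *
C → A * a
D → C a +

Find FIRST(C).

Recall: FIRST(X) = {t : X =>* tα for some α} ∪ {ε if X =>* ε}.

We compute FIRST(C) using the standard algorithm.
FIRST(A) = {a}
FIRST(C) = {a}
FIRST(D) = {a}
FIRST(S) = {a}
Therefore, FIRST(C) = {a}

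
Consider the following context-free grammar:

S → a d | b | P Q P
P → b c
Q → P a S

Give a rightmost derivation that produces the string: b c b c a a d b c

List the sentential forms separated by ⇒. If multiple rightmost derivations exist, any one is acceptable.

S ⇒ P Q P ⇒ P Q b c ⇒ P P a S b c ⇒ P P a a d b c ⇒ P b c a a d b c ⇒ b c b c a a d b c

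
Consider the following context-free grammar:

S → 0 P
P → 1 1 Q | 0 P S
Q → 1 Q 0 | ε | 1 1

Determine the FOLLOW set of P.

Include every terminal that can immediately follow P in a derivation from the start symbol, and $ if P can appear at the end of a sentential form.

We compute FOLLOW(P) using the standard algorithm.
FOLLOW(S) starts with {$}.
FIRST(P) = {0, 1}
FIRST(Q) = {1, ε}
FIRST(S) = {0}
FOLLOW(P) = {$, 0}
FOLLOW(Q) = {$, 0}
FOLLOW(S) = {$, 0}
Therefore, FOLLOW(P) = {$, 0}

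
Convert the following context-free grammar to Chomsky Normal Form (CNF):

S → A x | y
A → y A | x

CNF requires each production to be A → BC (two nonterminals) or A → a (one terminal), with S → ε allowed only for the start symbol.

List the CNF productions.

TX → x; S → y; TY → y; A → x; S → A TX; A → TY A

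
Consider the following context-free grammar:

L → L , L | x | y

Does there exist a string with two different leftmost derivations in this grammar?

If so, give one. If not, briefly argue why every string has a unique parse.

Yes - the string 'y , x , x , y , x' has two distinct leftmost derivations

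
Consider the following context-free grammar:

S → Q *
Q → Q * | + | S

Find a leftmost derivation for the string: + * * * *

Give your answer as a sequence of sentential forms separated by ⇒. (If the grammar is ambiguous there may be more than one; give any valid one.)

S ⇒ Q * ⇒ Q * * ⇒ Q * * * ⇒ Q * * * * ⇒ + * * * *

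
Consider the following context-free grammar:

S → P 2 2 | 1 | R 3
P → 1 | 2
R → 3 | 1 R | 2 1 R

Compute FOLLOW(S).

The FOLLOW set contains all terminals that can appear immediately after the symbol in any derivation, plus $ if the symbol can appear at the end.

We compute FOLLOW(S) using the standard algorithm.
FOLLOW(S) starts with {$}.
FIRST(P) = {1, 2}
FIRST(R) = {1, 2, 3}
FIRST(S) = {1, 2, 3}
FOLLOW(P) = {2}
FOLLOW(R) = {3}
FOLLOW(S) = {$}
Therefore, FOLLOW(S) = {$}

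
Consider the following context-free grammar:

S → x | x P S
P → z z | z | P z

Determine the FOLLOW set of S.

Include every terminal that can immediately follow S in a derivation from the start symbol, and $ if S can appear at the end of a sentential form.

We compute FOLLOW(S) using the standard algorithm.
FOLLOW(S) starts with {$}.
FIRST(P) = {z}
FIRST(S) = {x}
FOLLOW(P) = {x, z}
FOLLOW(S) = {$}
Therefore, FOLLOW(S) = {$}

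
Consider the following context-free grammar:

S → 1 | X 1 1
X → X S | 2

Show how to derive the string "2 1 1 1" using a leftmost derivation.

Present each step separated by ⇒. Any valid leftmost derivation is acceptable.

S ⇒ X 1 1 ⇒ X S 1 1 ⇒ 2 S 1 1 ⇒ 2 1 1 1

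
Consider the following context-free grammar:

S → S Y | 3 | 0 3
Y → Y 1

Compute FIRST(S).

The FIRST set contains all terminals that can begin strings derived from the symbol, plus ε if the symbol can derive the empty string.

We compute FIRST(S) using the standard algorithm.
FIRST(S) = {0, 3}
FIRST(Y) = {}
Therefore, FIRST(S) = {0, 3}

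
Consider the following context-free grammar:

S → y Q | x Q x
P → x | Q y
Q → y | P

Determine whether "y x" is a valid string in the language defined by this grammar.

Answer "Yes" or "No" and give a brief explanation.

Yes - a valid derivation exists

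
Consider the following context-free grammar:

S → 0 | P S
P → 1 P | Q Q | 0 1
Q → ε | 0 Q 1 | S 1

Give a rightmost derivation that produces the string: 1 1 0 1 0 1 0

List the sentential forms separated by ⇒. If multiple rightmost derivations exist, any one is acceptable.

S ⇒ P S ⇒ P P S ⇒ P P 0 ⇒ P 0 1 0 ⇒ 1 P 0 1 0 ⇒ 1 1 P 0 1 0 ⇒ 1 1 0 1 0 1 0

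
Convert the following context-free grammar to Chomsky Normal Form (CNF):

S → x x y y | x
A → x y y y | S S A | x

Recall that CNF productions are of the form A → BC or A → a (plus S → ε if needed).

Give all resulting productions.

TX → x; TY → y; S → x; A → x; S → TX X0; X0 → TX X1; X1 → TY TY; A → TX X2; X2 → TY X3; X3 → TY TY; A → S X4; X4 → S A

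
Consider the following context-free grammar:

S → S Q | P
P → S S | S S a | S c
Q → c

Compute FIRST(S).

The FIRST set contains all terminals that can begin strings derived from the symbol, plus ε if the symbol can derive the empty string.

We compute FIRST(S) using the standard algorithm.
FIRST(P) = {}
FIRST(Q) = {c}
FIRST(S) = {}
Therefore, FIRST(S) = {}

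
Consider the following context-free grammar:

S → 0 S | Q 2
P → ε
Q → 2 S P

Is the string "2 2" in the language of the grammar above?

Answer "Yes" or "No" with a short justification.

No - no valid derivation exists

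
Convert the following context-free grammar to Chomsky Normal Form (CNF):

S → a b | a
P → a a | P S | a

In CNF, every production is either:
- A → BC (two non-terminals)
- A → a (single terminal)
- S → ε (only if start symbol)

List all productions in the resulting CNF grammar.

TA → a; TB → b; S → a; P → a; S → TA TB; P → TA TA; P → P S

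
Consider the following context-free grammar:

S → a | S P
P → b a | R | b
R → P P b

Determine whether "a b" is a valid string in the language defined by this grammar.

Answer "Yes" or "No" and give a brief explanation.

Yes - a valid derivation exists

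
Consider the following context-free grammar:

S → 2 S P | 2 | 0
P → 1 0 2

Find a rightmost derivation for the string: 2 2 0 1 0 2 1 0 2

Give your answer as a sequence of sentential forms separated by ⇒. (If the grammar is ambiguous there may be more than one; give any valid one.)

S ⇒ 2 S P ⇒ 2 S 1 0 2 ⇒ 2 2 S P 1 0 2 ⇒ 2 2 S 1 0 2 1 0 2 ⇒ 2 2 0 1 0 2 1 0 2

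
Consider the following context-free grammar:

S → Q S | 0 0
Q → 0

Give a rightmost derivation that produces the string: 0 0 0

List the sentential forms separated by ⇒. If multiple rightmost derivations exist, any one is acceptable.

S ⇒ Q S ⇒ Q 0 0 ⇒ 0 0 0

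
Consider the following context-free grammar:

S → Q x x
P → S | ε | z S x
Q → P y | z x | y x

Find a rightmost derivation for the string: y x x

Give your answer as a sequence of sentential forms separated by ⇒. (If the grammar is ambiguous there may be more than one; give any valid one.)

S ⇒ Q x x ⇒ P y x x ⇒ y x x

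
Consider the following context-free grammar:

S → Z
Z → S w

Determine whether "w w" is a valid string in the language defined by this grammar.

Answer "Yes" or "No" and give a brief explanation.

No - no valid derivation exists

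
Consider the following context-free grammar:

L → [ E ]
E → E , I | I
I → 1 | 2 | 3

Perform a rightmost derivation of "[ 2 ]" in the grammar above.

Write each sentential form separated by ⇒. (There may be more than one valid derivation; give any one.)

L ⇒ [ E ] ⇒ [ I ] ⇒ [ 2 ]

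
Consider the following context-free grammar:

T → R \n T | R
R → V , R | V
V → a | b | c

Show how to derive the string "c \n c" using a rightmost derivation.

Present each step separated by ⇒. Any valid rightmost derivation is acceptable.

T ⇒ R \n T ⇒ R \n R ⇒ R \n V ⇒ R \n c ⇒ V \n c ⇒ c \n c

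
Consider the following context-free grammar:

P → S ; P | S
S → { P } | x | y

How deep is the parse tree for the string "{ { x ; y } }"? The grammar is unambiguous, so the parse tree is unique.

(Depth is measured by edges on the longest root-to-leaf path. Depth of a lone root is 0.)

7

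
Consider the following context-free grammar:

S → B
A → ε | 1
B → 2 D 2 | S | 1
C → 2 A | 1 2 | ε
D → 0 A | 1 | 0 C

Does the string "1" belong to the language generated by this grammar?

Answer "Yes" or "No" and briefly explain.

Yes - a valid derivation exists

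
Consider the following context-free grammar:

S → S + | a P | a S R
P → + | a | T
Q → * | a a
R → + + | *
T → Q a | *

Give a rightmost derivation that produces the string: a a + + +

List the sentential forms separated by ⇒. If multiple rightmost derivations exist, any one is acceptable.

S ⇒ a S R ⇒ a S + + ⇒ a a P + + ⇒ a a + + +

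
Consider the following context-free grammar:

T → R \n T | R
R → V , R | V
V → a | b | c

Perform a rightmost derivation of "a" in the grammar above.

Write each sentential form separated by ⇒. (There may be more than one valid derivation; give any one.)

T ⇒ R ⇒ V ⇒ a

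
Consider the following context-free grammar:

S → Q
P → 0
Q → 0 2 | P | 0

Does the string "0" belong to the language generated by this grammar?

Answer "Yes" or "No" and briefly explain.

Yes - a valid derivation exists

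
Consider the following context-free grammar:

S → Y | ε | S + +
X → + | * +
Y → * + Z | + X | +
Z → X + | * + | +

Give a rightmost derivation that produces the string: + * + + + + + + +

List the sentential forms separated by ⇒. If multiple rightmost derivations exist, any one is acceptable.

S ⇒ S + + ⇒ S + + + + ⇒ S + + + + + + ⇒ Y + + + + + + ⇒ + X + + + + + + ⇒ + * + + + + + + +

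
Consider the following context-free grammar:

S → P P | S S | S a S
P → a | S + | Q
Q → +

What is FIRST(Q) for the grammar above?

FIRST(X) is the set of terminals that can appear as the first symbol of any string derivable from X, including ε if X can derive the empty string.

We compute FIRST(Q) using the standard algorithm.
FIRST(P) = {+, a}
FIRST(Q) = {+}
FIRST(S) = {+, a}
Therefore, FIRST(Q) = {+}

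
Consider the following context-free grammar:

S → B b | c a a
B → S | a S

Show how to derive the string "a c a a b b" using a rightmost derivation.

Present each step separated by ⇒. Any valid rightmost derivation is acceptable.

S ⇒ B b ⇒ S b ⇒ B b b ⇒ a S b b ⇒ a c a a b b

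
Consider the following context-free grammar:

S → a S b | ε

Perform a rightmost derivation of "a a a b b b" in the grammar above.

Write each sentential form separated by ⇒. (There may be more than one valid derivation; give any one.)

S ⇒ a S b ⇒ a a S b b ⇒ a a a S b b b ⇒ a a a b b b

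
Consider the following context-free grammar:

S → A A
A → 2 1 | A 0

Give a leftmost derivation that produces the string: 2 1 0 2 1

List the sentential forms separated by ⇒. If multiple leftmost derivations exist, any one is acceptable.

S ⇒ A A ⇒ A 0 A ⇒ 2 1 0 A ⇒ 2 1 0 2 1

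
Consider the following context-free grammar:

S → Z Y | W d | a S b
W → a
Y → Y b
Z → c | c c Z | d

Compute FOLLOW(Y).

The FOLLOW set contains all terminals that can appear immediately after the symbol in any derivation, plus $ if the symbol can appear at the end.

We compute FOLLOW(Y) using the standard algorithm.
FOLLOW(S) starts with {$}.
FIRST(S) = {a, c, d}
FIRST(W) = {a}
FIRST(Y) = {}
FIRST(Z) = {c, d}
FOLLOW(S) = {$, b}
FOLLOW(W) = {d}
FOLLOW(Y) = {$, b}
FOLLOW(Z) = {}
Therefore, FOLLOW(Y) = {$, b}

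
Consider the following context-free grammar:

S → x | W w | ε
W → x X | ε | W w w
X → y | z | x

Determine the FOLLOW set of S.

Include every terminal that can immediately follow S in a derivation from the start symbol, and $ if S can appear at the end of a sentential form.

We compute FOLLOW(S) using the standard algorithm.
FOLLOW(S) starts with {$}.
FIRST(S) = {w, x, ε}
FIRST(W) = {w, x, ε}
FIRST(X) = {x, y, z}
FOLLOW(S) = {$}
FOLLOW(W) = {w}
FOLLOW(X) = {w}
Therefore, FOLLOW(S) = {$}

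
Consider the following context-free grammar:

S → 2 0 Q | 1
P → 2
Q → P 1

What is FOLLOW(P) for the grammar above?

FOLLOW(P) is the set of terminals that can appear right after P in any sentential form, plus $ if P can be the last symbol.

We compute FOLLOW(P) using the standard algorithm.
FOLLOW(S) starts with {$}.
FIRST(P) = {2}
FIRST(Q) = {2}
FIRST(S) = {1, 2}
FOLLOW(P) = {1}
FOLLOW(Q) = {$}
FOLLOW(S) = {$}
Therefore, FOLLOW(P) = {1}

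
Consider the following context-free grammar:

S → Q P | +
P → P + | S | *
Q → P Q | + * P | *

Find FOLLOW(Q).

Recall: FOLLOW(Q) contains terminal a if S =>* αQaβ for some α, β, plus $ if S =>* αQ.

We compute FOLLOW(Q) using the standard algorithm.
FOLLOW(S) starts with {$}.
FIRST(P) = {*, +}
FIRST(Q) = {*, +}
FIRST(S) = {*, +}
FOLLOW(P) = {$, *, +}
FOLLOW(Q) = {*, +}
FOLLOW(S) = {$, *, +}
Therefore, FOLLOW(Q) = {*, +}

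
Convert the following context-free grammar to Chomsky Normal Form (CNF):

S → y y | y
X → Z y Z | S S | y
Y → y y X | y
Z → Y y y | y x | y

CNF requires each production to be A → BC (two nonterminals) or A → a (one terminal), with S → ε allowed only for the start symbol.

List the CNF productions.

TY → y; S → y; X → y; Y → y; TX → x; Z → y; S → TY TY; X → Z X0; X0 → TY Z; X → S S; Y → TY X1; X1 → TY X; Z → Y X2; X2 → TY TY; Z → TY TX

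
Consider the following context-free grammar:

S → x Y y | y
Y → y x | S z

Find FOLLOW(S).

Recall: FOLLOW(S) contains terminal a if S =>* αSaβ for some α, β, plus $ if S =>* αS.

We compute FOLLOW(S) using the standard algorithm.
FOLLOW(S) starts with {$}.
FIRST(S) = {x, y}
FIRST(Y) = {x, y}
FOLLOW(S) = {$, z}
FOLLOW(Y) = {y}
Therefore, FOLLOW(S) = {$, z}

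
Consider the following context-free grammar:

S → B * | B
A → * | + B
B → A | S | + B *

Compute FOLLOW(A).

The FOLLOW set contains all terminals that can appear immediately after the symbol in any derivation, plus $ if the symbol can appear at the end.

We compute FOLLOW(A) using the standard algorithm.
FOLLOW(S) starts with {$}.
FIRST(A) = {*, +}
FIRST(B) = {*, +}
FIRST(S) = {*, +}
FOLLOW(A) = {$, *}
FOLLOW(B) = {$, *}
FOLLOW(S) = {$, *}
Therefore, FOLLOW(A) = {$, *}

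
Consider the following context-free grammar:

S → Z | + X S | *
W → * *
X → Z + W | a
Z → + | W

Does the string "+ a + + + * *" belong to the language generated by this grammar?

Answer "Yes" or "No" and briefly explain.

No - no valid derivation exists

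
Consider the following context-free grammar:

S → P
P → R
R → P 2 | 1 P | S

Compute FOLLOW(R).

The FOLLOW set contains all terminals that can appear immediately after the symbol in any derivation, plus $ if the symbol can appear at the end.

We compute FOLLOW(R) using the standard algorithm.
FOLLOW(S) starts with {$}.
FIRST(P) = {1}
FIRST(R) = {1}
FIRST(S) = {1}
FOLLOW(P) = {$, 2}
FOLLOW(R) = {$, 2}
FOLLOW(S) = {$, 2}
Therefore, FOLLOW(R) = {$, 2}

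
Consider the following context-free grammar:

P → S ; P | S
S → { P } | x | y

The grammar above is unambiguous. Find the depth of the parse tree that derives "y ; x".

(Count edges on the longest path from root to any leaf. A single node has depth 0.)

3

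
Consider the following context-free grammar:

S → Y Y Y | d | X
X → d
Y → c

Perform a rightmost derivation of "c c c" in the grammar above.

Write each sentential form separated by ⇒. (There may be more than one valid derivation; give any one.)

S ⇒ Y Y Y ⇒ Y Y c ⇒ Y c c ⇒ c c c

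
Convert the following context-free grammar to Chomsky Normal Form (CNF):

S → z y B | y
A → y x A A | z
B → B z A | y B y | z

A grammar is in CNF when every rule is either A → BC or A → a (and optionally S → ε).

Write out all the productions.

TZ → z; TY → y; S → y; TX → x; A → z; B → z; S → TZ X0; X0 → TY B; A → TY X1; X1 → TX X2; X2 → A A; B → B X3; X3 → TZ A; B → TY X4; X4 → B TY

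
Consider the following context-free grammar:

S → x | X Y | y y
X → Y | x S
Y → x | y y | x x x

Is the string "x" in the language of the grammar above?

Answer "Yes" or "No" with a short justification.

Yes - a valid derivation exists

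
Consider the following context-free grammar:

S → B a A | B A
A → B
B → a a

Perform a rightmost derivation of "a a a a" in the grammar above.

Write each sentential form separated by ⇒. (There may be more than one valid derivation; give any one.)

S ⇒ B A ⇒ B B ⇒ B a a ⇒ a a a a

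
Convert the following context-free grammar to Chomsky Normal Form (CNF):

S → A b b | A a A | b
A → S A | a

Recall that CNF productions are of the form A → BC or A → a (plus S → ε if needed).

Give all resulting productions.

TB → b; TA → a; S → b; A → a; S → A X0; X0 → TB TB; S → A X1; X1 → TA A; A → S A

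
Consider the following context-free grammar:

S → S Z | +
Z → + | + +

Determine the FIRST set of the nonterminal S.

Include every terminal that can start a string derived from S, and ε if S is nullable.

We compute FIRST(S) using the standard algorithm.
FIRST(S) = {+}
FIRST(Z) = {+}
Therefore, FIRST(S) = {+}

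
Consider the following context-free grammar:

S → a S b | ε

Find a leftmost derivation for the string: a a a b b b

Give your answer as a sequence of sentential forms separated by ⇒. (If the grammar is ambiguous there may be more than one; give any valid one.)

S ⇒ a S b ⇒ a a S b b ⇒ a a a S b b b ⇒ a a a b b b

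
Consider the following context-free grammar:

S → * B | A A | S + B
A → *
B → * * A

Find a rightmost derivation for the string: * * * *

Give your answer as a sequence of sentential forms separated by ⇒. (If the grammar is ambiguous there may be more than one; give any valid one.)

S ⇒ * B ⇒ * * * A ⇒ * * * *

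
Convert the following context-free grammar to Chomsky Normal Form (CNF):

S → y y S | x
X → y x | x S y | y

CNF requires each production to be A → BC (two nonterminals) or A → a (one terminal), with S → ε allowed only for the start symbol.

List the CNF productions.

TY → y; S → x; TX → x; X → y; S → TY X0; X0 → TY S; X → TY TX; X → TX X1; X1 → S TY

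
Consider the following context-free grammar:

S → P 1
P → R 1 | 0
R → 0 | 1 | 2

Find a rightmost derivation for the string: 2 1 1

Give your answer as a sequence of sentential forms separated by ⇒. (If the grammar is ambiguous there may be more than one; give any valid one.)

S ⇒ P 1 ⇒ R 1 1 ⇒ 2 1 1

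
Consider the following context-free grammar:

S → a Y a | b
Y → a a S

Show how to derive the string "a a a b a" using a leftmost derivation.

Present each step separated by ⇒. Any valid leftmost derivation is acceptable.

S ⇒ a Y a ⇒ a a a S a ⇒ a a a b a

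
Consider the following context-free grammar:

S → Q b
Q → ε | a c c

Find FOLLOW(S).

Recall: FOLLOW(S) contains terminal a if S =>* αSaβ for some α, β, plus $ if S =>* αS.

We compute FOLLOW(S) using the standard algorithm.
FOLLOW(S) starts with {$}.
FIRST(Q) = {a, ε}
FIRST(S) = {a, b}
FOLLOW(Q) = {b}
FOLLOW(S) = {$}
Therefore, FOLLOW(S) = {$}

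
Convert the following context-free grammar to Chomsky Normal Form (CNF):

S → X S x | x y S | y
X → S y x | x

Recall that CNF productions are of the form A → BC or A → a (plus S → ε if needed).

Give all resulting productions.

TX → x; TY → y; S → y; X → x; S → X X0; X0 → S TX; S → TX X1; X1 → TY S; X → S X2; X2 → TY TX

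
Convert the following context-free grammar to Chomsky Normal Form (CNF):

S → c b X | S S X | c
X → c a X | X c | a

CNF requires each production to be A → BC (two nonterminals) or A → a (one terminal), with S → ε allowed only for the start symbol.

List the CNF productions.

TC → c; TB → b; S → c; TA → a; X → a; S → TC X0; X0 → TB X; S → S X1; X1 → S X; X → TC X2; X2 → TA X; X → X TC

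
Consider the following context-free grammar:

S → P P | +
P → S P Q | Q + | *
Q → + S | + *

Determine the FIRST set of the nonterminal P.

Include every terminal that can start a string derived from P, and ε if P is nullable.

We compute FIRST(P) using the standard algorithm.
FIRST(P) = {*, +}
FIRST(Q) = {+}
FIRST(S) = {*, +}
Therefore, FIRST(P) = {*, +}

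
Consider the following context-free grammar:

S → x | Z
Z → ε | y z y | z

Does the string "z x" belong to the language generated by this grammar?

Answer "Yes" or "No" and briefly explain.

No - no valid derivation exists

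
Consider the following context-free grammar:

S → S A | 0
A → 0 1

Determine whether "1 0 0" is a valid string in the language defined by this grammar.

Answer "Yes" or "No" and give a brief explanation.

No - no valid derivation exists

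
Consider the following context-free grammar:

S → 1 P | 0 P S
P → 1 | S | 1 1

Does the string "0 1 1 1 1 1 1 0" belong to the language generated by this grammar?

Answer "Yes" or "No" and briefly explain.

No - no valid derivation exists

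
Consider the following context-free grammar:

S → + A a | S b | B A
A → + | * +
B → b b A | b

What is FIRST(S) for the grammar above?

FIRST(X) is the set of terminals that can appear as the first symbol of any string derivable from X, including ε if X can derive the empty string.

We compute FIRST(S) using the standard algorithm.
FIRST(A) = {*, +}
FIRST(B) = {b}
FIRST(S) = {+, b}
Therefore, FIRST(S) = {+, b}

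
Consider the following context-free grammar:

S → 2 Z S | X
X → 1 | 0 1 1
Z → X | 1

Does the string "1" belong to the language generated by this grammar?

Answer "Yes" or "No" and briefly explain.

Yes - a valid derivation exists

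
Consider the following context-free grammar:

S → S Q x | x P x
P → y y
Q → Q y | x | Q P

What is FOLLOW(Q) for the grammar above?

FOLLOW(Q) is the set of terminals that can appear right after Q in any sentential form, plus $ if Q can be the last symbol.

We compute FOLLOW(Q) using the standard algorithm.
FOLLOW(S) starts with {$}.
FIRST(P) = {y}
FIRST(Q) = {x}
FIRST(S) = {x}
FOLLOW(P) = {x, y}
FOLLOW(Q) = {x, y}
FOLLOW(S) = {$, x}
Therefore, FOLLOW(Q) = {x, y}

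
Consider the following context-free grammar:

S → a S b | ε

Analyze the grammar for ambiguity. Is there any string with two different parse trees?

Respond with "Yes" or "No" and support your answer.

No - the grammar is unambiguous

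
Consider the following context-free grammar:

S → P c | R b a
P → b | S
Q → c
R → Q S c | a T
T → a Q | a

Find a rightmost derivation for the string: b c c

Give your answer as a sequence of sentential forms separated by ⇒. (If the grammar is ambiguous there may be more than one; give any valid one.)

S ⇒ P c ⇒ S c ⇒ P c c ⇒ b c c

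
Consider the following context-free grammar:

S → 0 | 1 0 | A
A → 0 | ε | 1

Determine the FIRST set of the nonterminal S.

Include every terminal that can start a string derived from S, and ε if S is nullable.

We compute FIRST(S) using the standard algorithm.
FIRST(A) = {0, 1, ε}
FIRST(S) = {0, 1, ε}
Therefore, FIRST(S) = {0, 1, ε}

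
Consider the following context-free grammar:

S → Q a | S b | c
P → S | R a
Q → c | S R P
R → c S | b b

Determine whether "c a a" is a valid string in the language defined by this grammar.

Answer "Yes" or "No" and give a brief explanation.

No - no valid derivation exists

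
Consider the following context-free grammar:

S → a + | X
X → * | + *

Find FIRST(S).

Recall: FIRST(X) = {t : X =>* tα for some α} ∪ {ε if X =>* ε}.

We compute FIRST(S) using the standard algorithm.
FIRST(S) = {*, +, a}
FIRST(X) = {*, +}
Therefore, FIRST(S) = {*, +, a}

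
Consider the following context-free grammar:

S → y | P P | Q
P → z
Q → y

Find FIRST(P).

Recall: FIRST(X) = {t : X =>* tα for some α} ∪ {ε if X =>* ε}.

We compute FIRST(P) using the standard algorithm.
FIRST(P) = {z}
FIRST(Q) = {y}
FIRST(S) = {y, z}
Therefore, FIRST(P) = {z}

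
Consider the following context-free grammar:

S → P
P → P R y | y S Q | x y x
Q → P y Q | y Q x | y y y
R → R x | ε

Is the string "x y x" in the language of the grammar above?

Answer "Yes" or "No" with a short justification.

Yes - a valid derivation exists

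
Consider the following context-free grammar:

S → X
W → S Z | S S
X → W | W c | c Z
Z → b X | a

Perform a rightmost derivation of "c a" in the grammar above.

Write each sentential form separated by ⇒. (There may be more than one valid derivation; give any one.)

S ⇒ X ⇒ c Z ⇒ c a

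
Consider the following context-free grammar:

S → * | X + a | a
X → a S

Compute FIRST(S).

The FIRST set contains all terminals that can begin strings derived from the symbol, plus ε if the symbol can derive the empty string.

We compute FIRST(S) using the standard algorithm.
FIRST(S) = {*, a}
FIRST(X) = {a}
Therefore, FIRST(S) = {*, a}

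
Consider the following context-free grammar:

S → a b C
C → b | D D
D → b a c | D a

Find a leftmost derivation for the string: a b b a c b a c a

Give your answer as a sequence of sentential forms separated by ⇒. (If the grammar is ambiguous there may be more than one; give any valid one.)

S ⇒ a b C ⇒ a b D D ⇒ a b b a c D ⇒ a b b a c D a ⇒ a b b a c b a c a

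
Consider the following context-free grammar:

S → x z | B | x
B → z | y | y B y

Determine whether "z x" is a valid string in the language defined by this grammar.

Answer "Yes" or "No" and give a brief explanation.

No - no valid derivation exists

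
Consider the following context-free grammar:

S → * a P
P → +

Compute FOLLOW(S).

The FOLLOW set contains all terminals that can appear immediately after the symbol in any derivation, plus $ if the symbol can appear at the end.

We compute FOLLOW(S) using the standard algorithm.
FOLLOW(S) starts with {$}.
FIRST(P) = {+}
FIRST(S) = {*}
FOLLOW(P) = {$}
FOLLOW(S) = {$}
Therefore, FOLLOW(S) = {$}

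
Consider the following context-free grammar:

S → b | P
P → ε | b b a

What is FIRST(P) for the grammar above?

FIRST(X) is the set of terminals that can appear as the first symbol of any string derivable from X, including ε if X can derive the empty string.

We compute FIRST(P) using the standard algorithm.
FIRST(P) = {b, ε}
FIRST(S) = {b, ε}
Therefore, FIRST(P) = {b, ε}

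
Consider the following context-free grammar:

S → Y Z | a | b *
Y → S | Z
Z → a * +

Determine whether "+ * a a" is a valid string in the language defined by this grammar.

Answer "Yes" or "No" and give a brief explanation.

No - no valid derivation exists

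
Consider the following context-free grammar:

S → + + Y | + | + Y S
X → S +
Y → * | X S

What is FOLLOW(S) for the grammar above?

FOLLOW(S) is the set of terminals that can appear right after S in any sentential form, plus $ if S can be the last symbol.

We compute FOLLOW(S) using the standard algorithm.
FOLLOW(S) starts with {$}.
FIRST(S) = {+}
FIRST(X) = {+}
FIRST(Y) = {*, +}
FOLLOW(S) = {$, +}
FOLLOW(X) = {+}
FOLLOW(Y) = {$, +}
Therefore, FOLLOW(S) = {$, +}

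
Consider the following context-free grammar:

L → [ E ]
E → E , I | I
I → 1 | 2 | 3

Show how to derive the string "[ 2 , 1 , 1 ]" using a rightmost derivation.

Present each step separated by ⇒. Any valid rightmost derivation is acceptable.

L ⇒ [ E ] ⇒ [ E , I ] ⇒ [ E , 1 ] ⇒ [ E , I , 1 ] ⇒ [ E , 1 , 1 ] ⇒ [ I , 1 , 1 ] ⇒ [ 2 , 1 , 1 ]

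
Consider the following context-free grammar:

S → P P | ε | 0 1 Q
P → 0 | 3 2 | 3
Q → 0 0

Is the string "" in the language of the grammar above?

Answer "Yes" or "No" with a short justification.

Yes - a valid derivation exists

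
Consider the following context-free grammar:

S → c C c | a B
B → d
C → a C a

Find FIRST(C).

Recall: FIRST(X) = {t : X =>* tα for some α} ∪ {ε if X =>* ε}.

We compute FIRST(C) using the standard algorithm.
FIRST(B) = {d}
FIRST(C) = {a}
FIRST(S) = {a, c}
Therefore, FIRST(C) = {a}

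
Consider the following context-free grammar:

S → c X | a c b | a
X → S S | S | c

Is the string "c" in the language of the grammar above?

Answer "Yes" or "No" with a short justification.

No - no valid derivation exists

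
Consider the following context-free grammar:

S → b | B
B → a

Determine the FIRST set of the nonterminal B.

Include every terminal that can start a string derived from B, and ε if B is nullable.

We compute FIRST(B) using the standard algorithm.
FIRST(B) = {a}
FIRST(S) = {a, b}
Therefore, FIRST(B) = {a}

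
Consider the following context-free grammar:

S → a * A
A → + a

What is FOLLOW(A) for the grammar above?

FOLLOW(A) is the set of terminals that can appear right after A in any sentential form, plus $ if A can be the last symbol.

We compute FOLLOW(A) using the standard algorithm.
FOLLOW(S) starts with {$}.
FIRST(A) = {+}
FIRST(S) = {a}
FOLLOW(A) = {$}
FOLLOW(S) = {$}
Therefore, FOLLOW(A) = {$}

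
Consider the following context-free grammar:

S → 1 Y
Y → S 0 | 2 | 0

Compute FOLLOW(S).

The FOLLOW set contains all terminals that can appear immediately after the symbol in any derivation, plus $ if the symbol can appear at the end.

We compute FOLLOW(S) using the standard algorithm.
FOLLOW(S) starts with {$}.
FIRST(S) = {1}
FIRST(Y) = {0, 1, 2}
FOLLOW(S) = {$, 0}
FOLLOW(Y) = {$, 0}
Therefore, FOLLOW(S) = {$, 0}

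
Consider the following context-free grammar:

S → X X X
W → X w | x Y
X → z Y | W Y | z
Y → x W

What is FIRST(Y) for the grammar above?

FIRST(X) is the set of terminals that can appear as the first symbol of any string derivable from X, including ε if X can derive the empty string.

We compute FIRST(Y) using the standard algorithm.
FIRST(S) = {x, z}
FIRST(W) = {x, z}
FIRST(X) = {x, z}
FIRST(Y) = {x}
Therefore, FIRST(Y) = {x}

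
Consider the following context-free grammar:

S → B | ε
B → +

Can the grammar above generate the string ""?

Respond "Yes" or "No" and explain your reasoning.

Yes - a valid derivation exists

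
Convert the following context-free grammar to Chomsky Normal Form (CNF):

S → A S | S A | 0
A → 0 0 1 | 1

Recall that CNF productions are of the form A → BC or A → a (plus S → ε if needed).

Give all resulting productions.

S → 0; T0 → 0; T1 → 1; A → 1; S → A S; S → S A; A → T0 X0; X0 → T0 T1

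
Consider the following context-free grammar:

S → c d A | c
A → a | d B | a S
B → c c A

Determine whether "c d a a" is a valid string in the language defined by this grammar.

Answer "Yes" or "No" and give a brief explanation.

No - no valid derivation exists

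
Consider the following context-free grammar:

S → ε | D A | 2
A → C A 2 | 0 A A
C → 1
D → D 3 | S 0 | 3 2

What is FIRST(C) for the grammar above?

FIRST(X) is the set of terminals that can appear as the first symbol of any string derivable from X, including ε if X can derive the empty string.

We compute FIRST(C) using the standard algorithm.
FIRST(A) = {0, 1}
FIRST(C) = {1}
FIRST(D) = {0, 2, 3}
FIRST(S) = {0, 2, 3, ε}
Therefore, FIRST(C) = {1}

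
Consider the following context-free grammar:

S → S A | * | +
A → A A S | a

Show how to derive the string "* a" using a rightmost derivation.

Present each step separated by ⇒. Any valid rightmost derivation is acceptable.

S ⇒ S A ⇒ S a ⇒ * a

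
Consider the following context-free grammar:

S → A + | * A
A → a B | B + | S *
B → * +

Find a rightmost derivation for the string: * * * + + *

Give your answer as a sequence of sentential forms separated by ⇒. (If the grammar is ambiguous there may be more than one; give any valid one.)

S ⇒ * A ⇒ * S * ⇒ * * A * ⇒ * * B + * ⇒ * * * + + *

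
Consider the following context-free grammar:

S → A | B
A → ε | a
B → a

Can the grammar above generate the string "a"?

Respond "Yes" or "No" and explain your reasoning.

Yes - a valid derivation exists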